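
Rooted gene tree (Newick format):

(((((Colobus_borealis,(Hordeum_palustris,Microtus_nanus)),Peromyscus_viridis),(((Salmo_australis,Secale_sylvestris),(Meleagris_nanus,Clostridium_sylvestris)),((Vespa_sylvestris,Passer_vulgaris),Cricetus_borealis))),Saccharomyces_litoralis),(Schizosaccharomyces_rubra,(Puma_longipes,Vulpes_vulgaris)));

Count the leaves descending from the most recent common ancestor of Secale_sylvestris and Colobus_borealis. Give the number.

The MRCA of Secale_sylvestris and Colobus_borealis is the node subtending (((Colobus_borealis,(Hordeum_palustris,Microtus_nanus)),Peromyscus_viridis),(((Salmo_australis,Secale_sylvestris),(Meleagris_nanus,Clostridium_sylvestris)),((Vespa_sylvestris,Passer_vulgaris),Cricetus_borealis))).
That clade contains 11 terminal taxa: Clostridium_sylvestris, Colobus_borealis, Cricetus_borealis, Hordeum_palustris, Meleagris_nanus, Microtus_nanus, Passer_vulgaris, Peromyscus_viridis, Salmo_australis, Secale_sylvestris, Vespa_sylvestris.

11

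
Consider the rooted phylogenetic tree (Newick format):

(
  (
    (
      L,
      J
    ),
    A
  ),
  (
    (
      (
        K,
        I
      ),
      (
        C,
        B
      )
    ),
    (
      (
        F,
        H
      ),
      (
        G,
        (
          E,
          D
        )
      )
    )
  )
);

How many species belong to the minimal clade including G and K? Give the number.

9

The MRCA of G and K is the node subtending (((K,I),(C,B)),((F,H),(G,(E,D)))).
That clade contains 9 terminal taxa: B, C, D, E, F, G, H, I, K.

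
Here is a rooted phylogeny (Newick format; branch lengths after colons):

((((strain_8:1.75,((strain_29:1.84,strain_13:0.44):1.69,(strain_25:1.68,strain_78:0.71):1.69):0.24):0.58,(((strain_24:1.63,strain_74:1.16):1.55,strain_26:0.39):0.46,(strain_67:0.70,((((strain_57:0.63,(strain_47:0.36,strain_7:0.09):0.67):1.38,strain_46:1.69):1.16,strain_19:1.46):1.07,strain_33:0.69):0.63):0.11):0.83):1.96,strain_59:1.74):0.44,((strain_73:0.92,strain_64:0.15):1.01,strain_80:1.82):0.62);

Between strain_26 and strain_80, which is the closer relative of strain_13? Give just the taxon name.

The MRCA of strain_13 and strain_26 subtends ((strain_8,((strain_29,strain_13),(strain_25,strain_78))),(((strain_24,strain_74),strain_26),(strain_67,((((strain_57,(strain_47,strain_7)),strain_46),strain_19),strain_33)))) (15 taxa).
The MRCA of strain_13 and strain_80 is the root, subtending the entire tree (19 taxa).
The first is nested inside the second, so strain_13 shares a more recent common ancestor with strain_26.

strain_26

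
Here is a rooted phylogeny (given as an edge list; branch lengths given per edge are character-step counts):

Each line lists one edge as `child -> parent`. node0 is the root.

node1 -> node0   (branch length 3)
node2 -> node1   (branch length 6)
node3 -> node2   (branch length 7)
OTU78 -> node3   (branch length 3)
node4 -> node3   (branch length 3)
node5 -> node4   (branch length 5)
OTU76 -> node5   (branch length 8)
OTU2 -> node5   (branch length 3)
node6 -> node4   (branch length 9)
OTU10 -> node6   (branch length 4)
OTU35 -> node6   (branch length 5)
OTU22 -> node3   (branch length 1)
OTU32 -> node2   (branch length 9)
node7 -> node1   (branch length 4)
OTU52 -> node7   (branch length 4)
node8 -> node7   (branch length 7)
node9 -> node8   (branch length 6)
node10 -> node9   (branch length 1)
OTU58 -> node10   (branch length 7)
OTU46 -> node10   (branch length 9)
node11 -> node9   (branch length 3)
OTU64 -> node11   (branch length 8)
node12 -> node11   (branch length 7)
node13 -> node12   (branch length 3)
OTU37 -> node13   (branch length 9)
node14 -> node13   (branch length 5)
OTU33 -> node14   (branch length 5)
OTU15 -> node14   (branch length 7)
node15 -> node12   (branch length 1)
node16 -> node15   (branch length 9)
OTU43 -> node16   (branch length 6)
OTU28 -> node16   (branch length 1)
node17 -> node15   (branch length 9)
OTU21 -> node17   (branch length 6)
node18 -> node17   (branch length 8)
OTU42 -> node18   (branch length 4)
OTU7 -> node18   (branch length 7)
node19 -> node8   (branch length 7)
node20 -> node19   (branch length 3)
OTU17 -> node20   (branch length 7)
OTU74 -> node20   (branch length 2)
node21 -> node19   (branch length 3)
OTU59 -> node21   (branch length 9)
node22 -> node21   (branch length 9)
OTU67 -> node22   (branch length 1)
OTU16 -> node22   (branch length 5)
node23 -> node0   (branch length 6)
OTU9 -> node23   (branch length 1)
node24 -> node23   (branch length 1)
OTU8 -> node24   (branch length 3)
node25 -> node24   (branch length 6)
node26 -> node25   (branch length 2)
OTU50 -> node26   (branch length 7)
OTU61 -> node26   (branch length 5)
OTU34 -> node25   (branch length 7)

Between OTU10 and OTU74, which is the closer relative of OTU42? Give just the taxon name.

OTU74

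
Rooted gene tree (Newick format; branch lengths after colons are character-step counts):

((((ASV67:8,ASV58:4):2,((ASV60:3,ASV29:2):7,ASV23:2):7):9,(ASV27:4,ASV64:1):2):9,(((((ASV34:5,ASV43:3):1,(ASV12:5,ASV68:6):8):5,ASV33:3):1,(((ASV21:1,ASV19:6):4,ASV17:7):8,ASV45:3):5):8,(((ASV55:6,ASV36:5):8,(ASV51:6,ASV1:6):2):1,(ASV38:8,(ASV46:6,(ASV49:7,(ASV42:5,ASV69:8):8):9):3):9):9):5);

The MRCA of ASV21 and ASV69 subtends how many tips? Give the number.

18

The MRCA of ASV21 and ASV69 is the node subtending (((((ASV34,ASV43),(ASV12,ASV68)),ASV33),(((ASV21,ASV19),ASV17),ASV45)),(((ASV55,ASV36),(ASV51,ASV1)),(ASV38,(ASV46,(ASV49,(ASV42,ASV69)))))).
That clade contains 18 terminal taxa: ASV1, ASV12, ASV17, ASV19, ASV21, ASV33, ASV34, ASV36, ASV38, ASV42, ASV43, ASV45, ASV46, ASV49, ASV51, ASV55, ASV68, ASV69.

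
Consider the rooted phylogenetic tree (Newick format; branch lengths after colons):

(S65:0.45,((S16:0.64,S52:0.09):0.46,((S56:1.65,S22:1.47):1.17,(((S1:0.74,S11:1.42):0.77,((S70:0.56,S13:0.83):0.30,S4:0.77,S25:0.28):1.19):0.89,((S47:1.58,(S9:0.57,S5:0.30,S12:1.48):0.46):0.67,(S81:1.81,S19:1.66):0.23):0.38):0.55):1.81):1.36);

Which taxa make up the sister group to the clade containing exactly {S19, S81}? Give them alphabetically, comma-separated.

The clade containing exactly {S19, S81} attaches to the tree at the node subtending ((S47,(S9,S5,S12)),(S81,S19)).
The other lineage descending from that same node — the sister group — is (S47,(S9,S5,S12)); its 4 tips in alphabetical order are the answer.

S12, S47, S5, S9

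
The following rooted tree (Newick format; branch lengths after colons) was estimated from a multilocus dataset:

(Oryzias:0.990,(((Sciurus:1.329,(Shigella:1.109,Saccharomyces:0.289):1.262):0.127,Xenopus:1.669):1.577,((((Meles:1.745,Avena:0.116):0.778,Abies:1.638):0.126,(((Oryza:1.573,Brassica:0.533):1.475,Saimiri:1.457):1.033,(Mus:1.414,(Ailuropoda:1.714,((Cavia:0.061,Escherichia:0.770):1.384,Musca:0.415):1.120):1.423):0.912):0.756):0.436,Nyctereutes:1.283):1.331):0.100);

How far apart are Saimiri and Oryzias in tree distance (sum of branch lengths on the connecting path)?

6.103

The path runs Saimiri → … → MRCA → … → Oryzias; the MRCA is the root of the tree.
Branch lengths along that path: 1.457 + 1.033 + 0.756 + 0.436 + 1.331 + 0.100 + 0.990 = 6.103.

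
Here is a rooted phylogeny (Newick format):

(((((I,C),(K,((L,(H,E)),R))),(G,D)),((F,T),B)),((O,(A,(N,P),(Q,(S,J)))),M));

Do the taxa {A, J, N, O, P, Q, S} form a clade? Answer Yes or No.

Yes

The most recent common ancestor of these taxa subtends (O,(A,(N,P),(Q,(S,J)))).
That clade has exactly 7 tips — every listed taxon and nothing else — so the group is monophyletic.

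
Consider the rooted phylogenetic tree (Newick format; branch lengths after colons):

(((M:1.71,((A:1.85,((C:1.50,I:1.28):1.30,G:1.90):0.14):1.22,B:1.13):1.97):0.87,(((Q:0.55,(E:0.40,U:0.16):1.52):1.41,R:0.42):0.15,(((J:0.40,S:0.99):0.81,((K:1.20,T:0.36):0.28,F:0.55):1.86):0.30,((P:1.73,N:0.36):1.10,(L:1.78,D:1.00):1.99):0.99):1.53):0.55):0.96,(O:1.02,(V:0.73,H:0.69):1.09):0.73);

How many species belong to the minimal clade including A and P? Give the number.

The MRCA of A and P is the node subtending ((M,((A,((C,I),G)),B)),(((Q,(E,U)),R),(((J,S),((K,T),F)),((P,N),(L,D))))).
That clade contains 19 terminal taxa: A, B, C, D, E, F, G, I, J, K, L, M, N, P, Q, R, S, T, U.

19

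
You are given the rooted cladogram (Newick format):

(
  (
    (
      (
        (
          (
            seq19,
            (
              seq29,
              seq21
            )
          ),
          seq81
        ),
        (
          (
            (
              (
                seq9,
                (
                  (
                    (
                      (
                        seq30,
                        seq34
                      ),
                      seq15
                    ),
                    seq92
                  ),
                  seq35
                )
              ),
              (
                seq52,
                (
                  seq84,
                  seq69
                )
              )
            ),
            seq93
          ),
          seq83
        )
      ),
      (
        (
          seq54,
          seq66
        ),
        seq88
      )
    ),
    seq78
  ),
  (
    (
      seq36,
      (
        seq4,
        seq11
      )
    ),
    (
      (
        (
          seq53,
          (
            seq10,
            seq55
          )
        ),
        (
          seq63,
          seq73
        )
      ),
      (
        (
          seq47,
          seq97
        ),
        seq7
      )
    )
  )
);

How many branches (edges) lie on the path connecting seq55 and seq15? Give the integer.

17

The MRCA of seq55 and seq15 is the root of the tree.
From seq55 up to that node: 6 branches. From seq15 up to the same node: 11 branches. Total: 6 + 11 = 17.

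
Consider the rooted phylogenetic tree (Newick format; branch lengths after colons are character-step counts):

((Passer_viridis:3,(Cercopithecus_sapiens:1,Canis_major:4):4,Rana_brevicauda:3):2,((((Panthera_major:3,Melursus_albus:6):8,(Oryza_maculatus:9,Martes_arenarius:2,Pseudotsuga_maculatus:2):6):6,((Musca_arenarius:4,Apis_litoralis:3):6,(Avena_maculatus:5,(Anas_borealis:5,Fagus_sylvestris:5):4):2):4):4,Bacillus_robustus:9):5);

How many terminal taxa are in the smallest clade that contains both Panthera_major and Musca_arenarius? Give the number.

10

The MRCA of Panthera_major and Musca_arenarius is the node subtending (((Panthera_major,Melursus_albus),(Oryza_maculatus,Martes_arenarius,Pseudotsuga_maculatus)),((Musca_arenarius,Apis_litoralis),(Avena_maculatus,(Anas_borealis,Fagus_sylvestris)))).
That clade contains 10 terminal taxa: Anas_borealis, Apis_litoralis, Avena_maculatus, Fagus_sylvestris, Martes_arenarius, Melursus_albus, Musca_arenarius, Oryza_maculatus, Panthera_major, Pseudotsuga_maculatus.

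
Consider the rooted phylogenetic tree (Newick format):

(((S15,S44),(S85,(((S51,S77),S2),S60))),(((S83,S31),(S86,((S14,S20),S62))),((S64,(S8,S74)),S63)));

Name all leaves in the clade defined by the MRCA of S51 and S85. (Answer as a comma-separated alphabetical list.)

S2, S51, S60, S77, S85

Tracing S51: it sits inside (S51,S77).
Tracing S85: it sits inside (S85,(((S51,S77),S2),S60)).
The smallest clade enclosing both is (S85,(((S51,S77),S2),S60)); the answer is its 5 terminal taxa in alphabetical order.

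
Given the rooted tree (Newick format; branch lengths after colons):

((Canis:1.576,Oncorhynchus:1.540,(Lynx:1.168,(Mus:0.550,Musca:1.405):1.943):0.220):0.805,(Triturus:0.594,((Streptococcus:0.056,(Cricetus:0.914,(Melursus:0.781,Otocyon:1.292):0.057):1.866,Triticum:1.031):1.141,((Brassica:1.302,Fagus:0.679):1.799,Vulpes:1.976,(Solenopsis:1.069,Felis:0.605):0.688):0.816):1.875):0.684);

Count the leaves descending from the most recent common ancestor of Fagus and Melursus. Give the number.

10

The MRCA of Fagus and Melursus is the node subtending ((Streptococcus,(Cricetus,(Melursus,Otocyon)),Triticum),((Brassica,Fagus),Vulpes,(Solenopsis,Felis))).
That clade contains 10 terminal taxa: Brassica, Cricetus, Fagus, Felis, Melursus, Otocyon, Solenopsis, Streptococcus, Triticum, Vulpes.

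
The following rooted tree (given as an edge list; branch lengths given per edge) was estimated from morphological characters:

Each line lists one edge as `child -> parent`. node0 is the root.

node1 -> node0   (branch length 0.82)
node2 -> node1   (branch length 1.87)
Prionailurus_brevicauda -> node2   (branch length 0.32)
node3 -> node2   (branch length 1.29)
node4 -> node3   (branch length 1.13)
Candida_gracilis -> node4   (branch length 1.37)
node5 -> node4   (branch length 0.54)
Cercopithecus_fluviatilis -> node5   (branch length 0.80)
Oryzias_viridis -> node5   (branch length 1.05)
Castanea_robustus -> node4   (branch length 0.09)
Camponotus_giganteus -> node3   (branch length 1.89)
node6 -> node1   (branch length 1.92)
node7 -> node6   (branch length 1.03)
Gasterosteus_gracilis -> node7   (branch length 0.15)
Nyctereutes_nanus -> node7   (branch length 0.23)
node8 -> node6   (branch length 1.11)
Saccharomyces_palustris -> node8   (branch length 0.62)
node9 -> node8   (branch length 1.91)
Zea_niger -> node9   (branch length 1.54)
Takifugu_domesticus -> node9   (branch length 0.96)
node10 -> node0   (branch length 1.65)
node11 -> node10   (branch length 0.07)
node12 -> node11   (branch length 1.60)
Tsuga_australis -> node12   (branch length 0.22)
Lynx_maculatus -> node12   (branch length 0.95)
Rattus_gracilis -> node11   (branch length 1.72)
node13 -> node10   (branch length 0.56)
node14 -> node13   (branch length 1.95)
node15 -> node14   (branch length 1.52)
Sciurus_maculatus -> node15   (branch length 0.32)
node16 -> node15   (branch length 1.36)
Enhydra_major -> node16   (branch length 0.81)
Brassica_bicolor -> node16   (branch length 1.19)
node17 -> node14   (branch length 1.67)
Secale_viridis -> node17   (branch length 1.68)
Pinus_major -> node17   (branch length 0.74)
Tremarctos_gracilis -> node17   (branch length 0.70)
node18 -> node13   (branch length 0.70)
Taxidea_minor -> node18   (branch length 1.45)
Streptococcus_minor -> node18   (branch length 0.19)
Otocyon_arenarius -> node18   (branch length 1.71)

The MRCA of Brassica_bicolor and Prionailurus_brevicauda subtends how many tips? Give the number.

23

The MRCA of Brassica_bicolor and Prionailurus_brevicauda is the root, so the clade is the entire tree.
That clade contains 23 terminal taxa: Brassica_bicolor, Camponotus_giganteus, Candida_gracilis, Castanea_robustus, Cercopithecus_fluviatilis, Enhydra_major, Gasterosteus_gracilis, Lynx_maculatus, Nyctereutes_nanus, Oryzias_viridis, Otocyon_arenarius, Pinus_major, Prionailurus_brevicauda, Rattus_gracilis, Saccharomyces_palustris, Sciurus_maculatus, Secale_viridis, Streptococcus_minor, Takifugu_domesticus, Taxidea_minor, Tremarctos_gracilis, Tsuga_australis, Zea_niger.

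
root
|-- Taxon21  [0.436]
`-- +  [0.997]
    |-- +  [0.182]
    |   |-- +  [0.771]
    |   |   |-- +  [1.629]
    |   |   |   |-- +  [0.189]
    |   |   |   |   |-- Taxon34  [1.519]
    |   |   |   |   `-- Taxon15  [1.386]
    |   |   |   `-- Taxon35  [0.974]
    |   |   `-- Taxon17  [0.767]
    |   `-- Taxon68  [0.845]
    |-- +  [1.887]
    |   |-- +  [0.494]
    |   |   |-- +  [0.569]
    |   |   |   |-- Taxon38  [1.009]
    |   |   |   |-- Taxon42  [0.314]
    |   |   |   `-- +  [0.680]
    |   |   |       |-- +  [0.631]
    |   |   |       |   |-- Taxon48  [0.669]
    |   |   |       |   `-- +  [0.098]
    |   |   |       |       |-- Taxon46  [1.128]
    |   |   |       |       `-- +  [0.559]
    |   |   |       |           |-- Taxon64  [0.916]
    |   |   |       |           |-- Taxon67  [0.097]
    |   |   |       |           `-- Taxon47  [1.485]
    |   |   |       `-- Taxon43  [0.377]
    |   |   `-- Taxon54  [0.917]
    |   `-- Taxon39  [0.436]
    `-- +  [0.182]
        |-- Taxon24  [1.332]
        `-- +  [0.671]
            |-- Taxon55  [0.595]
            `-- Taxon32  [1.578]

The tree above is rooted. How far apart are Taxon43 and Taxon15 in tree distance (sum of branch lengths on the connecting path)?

8.164

The path runs Taxon43 → … → MRCA → … → Taxon15; the MRCA is the node subtending (((((Taxon34,Taxon15),Taxon35),Taxon17),Taxon68),(((Taxon38,Taxon42,((Taxon48,(Taxon46,(Taxon64,Taxon67,Taxon47))),Taxon43)),Taxon54),Taxon39),(Taxon24,(Taxon55,Taxon32))).
Branch lengths along that path: 0.377 + 0.680 + 0.569 + 0.494 + 1.887 + 0.182 + 0.771 + 1.629 + 0.189 + 1.386 = 8.164.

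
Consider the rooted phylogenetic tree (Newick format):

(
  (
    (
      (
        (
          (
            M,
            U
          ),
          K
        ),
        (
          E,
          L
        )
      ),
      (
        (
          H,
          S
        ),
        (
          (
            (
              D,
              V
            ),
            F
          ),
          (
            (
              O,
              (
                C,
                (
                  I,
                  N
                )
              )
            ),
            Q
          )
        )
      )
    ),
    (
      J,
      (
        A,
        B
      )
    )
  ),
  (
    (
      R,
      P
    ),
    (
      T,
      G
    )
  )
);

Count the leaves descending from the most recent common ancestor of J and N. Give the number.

18

The MRCA of J and N is the node subtending (((((M,U),K),(E,L)),((H,S),(((D,V),F),((O,(C,(I,N))),Q)))),(J,(A,B))).
That clade contains 18 terminal taxa: A, B, C, D, E, F, H, I, J, K, L, M, N, O, Q, S, U, V.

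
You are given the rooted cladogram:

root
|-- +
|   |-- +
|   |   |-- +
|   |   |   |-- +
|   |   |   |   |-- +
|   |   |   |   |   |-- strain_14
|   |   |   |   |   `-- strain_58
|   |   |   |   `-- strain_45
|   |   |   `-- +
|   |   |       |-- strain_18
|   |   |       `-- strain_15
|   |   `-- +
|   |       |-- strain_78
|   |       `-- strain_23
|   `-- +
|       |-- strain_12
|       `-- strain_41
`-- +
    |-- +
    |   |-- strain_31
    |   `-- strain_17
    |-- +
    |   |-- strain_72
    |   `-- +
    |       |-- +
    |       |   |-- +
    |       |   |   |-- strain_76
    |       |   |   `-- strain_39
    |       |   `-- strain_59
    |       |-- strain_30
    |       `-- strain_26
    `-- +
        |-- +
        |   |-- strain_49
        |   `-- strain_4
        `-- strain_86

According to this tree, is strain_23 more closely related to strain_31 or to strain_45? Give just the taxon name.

strain_45

The MRCA of strain_23 and strain_45 subtends ((((strain_14,strain_58),strain_45),(strain_18,strain_15)),(strain_78,strain_23)) (7 taxa).
The MRCA of strain_23 and strain_31 is the root, subtending the entire tree (20 taxa).
The first is nested inside the second, so strain_23 shares a more recent common ancestor with strain_45.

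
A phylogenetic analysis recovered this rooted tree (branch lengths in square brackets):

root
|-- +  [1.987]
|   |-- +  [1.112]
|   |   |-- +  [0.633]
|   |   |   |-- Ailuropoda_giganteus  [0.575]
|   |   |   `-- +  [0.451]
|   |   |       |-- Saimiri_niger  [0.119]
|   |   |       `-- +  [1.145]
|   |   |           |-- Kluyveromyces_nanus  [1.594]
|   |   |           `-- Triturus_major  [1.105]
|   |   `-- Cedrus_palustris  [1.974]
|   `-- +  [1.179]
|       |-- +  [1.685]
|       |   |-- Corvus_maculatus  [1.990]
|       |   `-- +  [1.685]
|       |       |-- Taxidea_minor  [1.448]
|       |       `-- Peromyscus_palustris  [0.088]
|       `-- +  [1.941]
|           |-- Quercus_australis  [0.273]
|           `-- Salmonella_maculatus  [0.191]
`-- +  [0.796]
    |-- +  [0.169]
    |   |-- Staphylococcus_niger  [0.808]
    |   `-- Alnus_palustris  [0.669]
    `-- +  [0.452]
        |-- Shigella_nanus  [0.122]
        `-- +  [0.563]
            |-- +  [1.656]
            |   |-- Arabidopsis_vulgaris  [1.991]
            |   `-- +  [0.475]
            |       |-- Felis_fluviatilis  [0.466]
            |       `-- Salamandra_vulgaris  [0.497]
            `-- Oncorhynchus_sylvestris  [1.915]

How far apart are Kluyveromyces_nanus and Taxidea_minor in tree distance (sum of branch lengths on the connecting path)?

The path runs Kluyveromyces_nanus → … → MRCA → … → Taxidea_minor; the MRCA is the node subtending (((Ailuropoda_giganteus,(Saimiri_niger,(Kluyveromyces_nanus,Triturus_major))),Cedrus_palustris),((Corvus_maculatus,(Taxidea_minor,Peromyscus_palustris)),(Quercus_australis,Salmonella_maculatus))).
Branch lengths along that path: 1.594 + 1.145 + 0.451 + 0.633 + 1.112 + 1.179 + 1.685 + 1.685 + 1.448 = 10.932.

10.932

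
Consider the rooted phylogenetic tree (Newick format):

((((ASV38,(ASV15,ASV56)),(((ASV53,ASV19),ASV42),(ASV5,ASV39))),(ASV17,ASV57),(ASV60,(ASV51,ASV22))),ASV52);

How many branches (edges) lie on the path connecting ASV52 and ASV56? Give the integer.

6

The MRCA of ASV52 and ASV56 is the root of the tree.
From ASV52 up to that node: 1 branch. From ASV56 up to the same node: 5 branches. Total: 1 + 5 = 6.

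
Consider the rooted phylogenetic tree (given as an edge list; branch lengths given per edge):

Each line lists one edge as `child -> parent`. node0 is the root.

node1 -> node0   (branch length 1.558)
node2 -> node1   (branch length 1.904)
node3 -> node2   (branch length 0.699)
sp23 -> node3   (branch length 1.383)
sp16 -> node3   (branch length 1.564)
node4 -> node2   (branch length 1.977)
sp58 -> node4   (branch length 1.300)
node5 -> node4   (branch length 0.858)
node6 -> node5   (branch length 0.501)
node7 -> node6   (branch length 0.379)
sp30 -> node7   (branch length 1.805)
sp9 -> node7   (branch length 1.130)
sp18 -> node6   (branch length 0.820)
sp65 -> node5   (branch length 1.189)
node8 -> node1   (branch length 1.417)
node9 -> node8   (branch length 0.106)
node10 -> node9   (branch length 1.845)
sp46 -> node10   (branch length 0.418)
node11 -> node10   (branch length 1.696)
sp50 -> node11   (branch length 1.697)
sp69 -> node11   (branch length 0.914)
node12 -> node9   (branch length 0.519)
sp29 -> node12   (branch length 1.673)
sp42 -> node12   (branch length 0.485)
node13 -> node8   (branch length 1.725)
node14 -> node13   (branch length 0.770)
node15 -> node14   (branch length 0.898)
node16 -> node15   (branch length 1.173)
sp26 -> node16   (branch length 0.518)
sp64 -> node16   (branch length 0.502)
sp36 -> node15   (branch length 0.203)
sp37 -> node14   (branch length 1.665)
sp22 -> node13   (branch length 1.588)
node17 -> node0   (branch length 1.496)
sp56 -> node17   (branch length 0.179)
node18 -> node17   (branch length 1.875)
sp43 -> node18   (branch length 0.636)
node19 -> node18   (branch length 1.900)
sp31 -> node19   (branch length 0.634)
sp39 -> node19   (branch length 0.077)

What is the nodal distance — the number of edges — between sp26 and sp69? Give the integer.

The MRCA of sp26 and sp69 is the node subtending (((sp46,(sp50,sp69)),(sp29,sp42)),((((sp26,sp64),sp36),sp37),sp22)).
From sp26 up to that node: 5 branches. From sp69 up to the same node: 4 branches. Total: 5 + 4 = 9.

9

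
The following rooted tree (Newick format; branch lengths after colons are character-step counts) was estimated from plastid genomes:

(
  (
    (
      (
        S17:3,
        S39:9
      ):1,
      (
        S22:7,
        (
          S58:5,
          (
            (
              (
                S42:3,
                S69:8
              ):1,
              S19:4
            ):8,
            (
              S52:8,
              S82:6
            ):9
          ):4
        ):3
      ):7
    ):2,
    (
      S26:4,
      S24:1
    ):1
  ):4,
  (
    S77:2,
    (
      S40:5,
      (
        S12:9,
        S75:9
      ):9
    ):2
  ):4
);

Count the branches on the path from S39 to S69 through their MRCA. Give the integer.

The MRCA of S39 and S69 is the node subtending ((S17,S39),(S22,(S58,(((S42,S69),S19),(S52,S82))))).
From S39 up to that node: 2 branches. From S69 up to the same node: 6 branches. Total: 2 + 6 = 8.

8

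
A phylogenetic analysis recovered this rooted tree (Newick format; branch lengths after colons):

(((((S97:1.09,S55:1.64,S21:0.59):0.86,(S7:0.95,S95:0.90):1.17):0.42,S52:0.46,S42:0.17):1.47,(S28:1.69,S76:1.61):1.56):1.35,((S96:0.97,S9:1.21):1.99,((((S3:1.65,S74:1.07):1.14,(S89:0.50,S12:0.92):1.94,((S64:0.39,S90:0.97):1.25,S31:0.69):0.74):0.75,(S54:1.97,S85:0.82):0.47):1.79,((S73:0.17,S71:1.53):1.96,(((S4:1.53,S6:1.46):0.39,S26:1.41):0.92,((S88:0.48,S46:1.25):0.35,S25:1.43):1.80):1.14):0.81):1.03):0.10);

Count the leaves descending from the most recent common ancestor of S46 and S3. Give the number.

17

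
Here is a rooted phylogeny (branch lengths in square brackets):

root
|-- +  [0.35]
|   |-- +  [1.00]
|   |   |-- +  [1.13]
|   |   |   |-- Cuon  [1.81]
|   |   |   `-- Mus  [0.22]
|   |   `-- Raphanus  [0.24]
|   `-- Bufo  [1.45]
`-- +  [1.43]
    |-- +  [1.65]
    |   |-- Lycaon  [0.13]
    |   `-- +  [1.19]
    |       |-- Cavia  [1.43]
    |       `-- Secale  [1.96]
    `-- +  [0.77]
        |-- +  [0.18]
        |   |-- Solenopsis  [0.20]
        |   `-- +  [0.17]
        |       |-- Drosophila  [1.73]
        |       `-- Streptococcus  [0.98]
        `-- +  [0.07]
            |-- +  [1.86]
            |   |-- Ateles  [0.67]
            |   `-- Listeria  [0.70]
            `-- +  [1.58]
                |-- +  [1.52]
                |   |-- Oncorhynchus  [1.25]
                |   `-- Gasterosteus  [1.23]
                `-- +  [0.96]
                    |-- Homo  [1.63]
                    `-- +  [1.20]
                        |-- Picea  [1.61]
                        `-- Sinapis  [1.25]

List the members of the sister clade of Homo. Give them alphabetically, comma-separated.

Homo attaches to the tree at the node subtending (Homo,(Picea,Sinapis)).
The other lineage descending from that same node — the sister group — is (Picea,Sinapis); its 2 tips in alphabetical order are the answer.

Picea, Sinapis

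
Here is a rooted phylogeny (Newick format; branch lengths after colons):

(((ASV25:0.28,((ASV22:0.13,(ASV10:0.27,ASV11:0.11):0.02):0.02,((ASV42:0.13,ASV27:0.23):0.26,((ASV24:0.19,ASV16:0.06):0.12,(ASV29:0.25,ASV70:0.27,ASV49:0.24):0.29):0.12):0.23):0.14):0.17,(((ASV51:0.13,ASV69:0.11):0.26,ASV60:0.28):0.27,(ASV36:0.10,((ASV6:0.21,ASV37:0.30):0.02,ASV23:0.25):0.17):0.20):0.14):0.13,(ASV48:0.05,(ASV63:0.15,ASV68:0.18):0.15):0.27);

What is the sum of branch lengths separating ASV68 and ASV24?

1.70

The path runs ASV68 → … → MRCA → … → ASV24; the MRCA is the root of the tree.
Branch lengths along that path: 0.18 + 0.15 + 0.27 + 0.13 + 0.17 + 0.14 + 0.23 + 0.12 + 0.12 + 0.19 = 1.70.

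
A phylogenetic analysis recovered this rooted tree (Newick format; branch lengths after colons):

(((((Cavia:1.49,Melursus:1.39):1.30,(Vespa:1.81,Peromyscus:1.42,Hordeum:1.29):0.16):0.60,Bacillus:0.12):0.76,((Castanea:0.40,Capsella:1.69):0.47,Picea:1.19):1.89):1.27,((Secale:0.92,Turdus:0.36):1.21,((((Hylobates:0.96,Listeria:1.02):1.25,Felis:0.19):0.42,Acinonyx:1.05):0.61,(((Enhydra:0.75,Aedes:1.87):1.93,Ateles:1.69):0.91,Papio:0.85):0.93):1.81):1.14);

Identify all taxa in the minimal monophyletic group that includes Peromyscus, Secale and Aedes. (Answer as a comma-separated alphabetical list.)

Tracing Peromyscus: it sits inside (Vespa,Peromyscus,Hordeum).
Tracing Secale: it sits inside (Secale,Turdus).
Tracing Aedes: it sits inside (Enhydra,Aedes).
The smallest clade enclosing all 3 is the whole tree (their MRCA is the root), so the answer is all 19 tips in alphabetical order.

Acinonyx, Aedes, Ateles, Bacillus, Capsella, Castanea, Cavia, Enhydra, Felis, Hordeum, Hylobates, Listeria, Melursus, Papio, Peromyscus, Picea, Secale, Turdus, Vespa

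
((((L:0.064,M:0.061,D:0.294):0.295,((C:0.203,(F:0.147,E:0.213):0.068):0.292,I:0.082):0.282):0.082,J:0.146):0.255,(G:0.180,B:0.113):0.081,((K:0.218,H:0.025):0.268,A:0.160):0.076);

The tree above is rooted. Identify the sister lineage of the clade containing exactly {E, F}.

The clade containing exactly {E, F} attaches to the tree at the node subtending (C,(F,E)).
The other lineage descending from that same node — the sister group — is the single tip C.

C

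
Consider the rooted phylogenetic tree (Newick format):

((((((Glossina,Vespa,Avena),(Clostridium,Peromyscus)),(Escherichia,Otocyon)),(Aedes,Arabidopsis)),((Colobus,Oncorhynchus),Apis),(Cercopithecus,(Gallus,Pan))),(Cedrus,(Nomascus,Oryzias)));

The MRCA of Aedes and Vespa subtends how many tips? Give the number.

9

The MRCA of Aedes and Vespa is the node subtending ((((Glossina,Vespa,Avena),(Clostridium,Peromyscus)),(Escherichia,Otocyon)),(Aedes,Arabidopsis)).
That clade contains 9 terminal taxa: Aedes, Arabidopsis, Avena, Clostridium, Escherichia, Glossina, Otocyon, Peromyscus, Vespa.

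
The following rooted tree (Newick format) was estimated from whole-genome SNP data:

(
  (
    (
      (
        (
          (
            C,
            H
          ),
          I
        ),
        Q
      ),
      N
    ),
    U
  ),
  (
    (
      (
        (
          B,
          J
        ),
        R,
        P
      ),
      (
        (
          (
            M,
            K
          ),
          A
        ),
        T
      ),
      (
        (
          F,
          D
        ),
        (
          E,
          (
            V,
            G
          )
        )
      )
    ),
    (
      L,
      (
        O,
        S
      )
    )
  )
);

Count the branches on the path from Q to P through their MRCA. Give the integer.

The MRCA of Q and P is the root of the tree.
From Q up to that node: 4 branches. From P up to the same node: 4 branches. Total: 4 + 4 = 8.

8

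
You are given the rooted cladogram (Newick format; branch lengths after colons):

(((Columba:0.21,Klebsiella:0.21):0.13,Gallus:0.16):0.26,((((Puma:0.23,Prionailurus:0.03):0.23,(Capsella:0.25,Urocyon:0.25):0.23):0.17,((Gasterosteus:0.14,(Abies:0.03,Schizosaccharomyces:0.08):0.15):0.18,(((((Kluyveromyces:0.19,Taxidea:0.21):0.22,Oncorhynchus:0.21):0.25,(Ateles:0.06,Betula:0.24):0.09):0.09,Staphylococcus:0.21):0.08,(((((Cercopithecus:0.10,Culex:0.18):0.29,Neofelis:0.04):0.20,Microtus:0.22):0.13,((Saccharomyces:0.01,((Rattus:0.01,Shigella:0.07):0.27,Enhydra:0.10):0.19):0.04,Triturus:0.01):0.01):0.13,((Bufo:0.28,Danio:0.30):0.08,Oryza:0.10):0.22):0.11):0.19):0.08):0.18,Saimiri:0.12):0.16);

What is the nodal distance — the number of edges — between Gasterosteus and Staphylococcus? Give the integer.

5

The MRCA of Gasterosteus and Staphylococcus is the node subtending ((Gasterosteus,(Abies,Schizosaccharomyces)),(((((Kluyveromyces,Taxidea),Oncorhynchus),(Ateles,Betula)),Staphylococcus),(((((Cercopithecus,Culex),Neofelis),Microtus),((Saccharomyces,((Rattus,Shigella),Enhydra)),Triturus)),((Bufo,Danio),Oryza)))).
From Gasterosteus up to that node: 2 branches. From Staphylococcus up to the same node: 3 branches. Total: 2 + 3 = 5.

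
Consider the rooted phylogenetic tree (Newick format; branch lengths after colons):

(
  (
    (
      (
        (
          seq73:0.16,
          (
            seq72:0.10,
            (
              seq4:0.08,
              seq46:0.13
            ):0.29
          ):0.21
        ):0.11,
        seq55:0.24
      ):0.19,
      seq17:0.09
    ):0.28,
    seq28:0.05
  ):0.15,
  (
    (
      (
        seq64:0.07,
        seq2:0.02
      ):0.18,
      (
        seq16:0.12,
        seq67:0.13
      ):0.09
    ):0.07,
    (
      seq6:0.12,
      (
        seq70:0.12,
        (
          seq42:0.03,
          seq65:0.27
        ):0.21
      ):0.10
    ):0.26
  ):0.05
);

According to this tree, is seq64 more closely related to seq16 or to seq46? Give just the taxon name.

The MRCA of seq64 and seq16 subtends ((seq64,seq2),(seq16,seq67)) (4 taxa).
The MRCA of seq64 and seq46 is the root, subtending the entire tree (15 taxa).
The first is nested inside the second, so seq64 shares a more recent common ancestor with seq16.

seq16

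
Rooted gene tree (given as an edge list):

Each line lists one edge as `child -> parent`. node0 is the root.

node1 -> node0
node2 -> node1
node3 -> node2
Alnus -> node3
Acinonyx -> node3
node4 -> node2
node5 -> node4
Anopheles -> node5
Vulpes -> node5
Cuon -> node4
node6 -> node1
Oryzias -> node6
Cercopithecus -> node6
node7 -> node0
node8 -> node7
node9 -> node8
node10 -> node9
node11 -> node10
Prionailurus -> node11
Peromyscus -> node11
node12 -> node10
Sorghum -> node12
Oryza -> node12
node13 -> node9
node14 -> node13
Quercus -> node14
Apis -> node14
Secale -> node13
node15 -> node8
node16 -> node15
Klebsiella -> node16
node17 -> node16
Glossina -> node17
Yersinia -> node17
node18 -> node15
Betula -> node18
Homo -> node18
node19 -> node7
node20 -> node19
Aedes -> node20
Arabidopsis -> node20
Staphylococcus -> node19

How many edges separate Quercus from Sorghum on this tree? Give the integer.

The MRCA of Quercus and Sorghum is the node subtending (((Prionailurus,Peromyscus),(Sorghum,Oryza)),((Quercus,Apis),Secale)).
From Quercus up to that node: 3 branches. From Sorghum up to the same node: 3 branches. Total: 3 + 3 = 6.

6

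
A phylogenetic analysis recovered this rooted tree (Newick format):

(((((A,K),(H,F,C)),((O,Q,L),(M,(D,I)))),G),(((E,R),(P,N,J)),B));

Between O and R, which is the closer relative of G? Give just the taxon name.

O

The MRCA of G and O subtends ((((A,K),(H,F,C)),((O,Q,L),(M,(D,I)))),G) (12 taxa).
The MRCA of G and R is the root, subtending the entire tree (18 taxa).
The first is nested inside the second, so G shares a more recent common ancestor with O.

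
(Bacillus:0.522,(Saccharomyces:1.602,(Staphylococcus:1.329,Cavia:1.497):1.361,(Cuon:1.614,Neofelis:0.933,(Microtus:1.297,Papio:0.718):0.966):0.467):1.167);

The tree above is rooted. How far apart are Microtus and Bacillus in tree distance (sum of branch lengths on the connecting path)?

4.419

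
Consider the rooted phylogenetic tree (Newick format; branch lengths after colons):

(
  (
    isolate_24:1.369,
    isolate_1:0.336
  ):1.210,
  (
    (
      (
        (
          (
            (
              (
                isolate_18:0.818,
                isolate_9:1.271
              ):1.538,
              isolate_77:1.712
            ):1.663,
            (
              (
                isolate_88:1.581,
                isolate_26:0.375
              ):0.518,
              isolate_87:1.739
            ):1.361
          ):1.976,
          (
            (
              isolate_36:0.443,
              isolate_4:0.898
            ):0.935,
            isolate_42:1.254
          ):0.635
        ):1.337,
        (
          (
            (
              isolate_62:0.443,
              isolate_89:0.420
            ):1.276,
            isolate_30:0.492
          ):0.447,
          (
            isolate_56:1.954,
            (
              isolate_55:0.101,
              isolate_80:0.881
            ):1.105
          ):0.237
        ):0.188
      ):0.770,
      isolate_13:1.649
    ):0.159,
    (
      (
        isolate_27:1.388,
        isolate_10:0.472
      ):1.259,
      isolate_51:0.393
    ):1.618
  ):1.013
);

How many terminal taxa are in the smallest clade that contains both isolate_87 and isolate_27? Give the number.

19

The MRCA of isolate_87 and isolate_27 is the node subtending (((((((isolate_18,isolate_9),isolate_77),((isolate_88,isolate_26),isolate_87)),((isolate_36,isolate_4),isolate_42)),(((isolate_62,isolate_89),isolate_30),(isolate_56,(isolate_55,isolate_80)))),isolate_13),((isolate_27,isolate_10),isolate_51)).
That clade contains 19 terminal taxa: isolate_10, isolate_13, isolate_18, isolate_26, isolate_27, isolate_30, isolate_36, isolate_4, isolate_42, isolate_51, isolate_55, isolate_56, isolate_62, isolate_77, isolate_80, isolate_87, isolate_88, isolate_89, isolate_9.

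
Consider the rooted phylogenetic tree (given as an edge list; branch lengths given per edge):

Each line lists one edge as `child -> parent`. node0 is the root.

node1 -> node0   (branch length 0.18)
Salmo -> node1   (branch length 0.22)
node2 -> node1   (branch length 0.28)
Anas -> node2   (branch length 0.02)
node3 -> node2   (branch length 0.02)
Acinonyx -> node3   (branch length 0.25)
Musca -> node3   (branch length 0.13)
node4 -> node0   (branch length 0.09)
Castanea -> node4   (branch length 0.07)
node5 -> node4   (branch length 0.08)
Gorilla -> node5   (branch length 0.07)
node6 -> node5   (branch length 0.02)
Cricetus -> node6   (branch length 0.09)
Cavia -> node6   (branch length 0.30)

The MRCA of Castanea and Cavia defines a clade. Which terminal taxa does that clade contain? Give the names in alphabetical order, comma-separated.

Tracing Castanea: it sits inside (Castanea,(Gorilla,(Cricetus,Cavia))).
Tracing Cavia: it sits inside (Cricetus,Cavia).
The smallest clade enclosing both is (Castanea,(Gorilla,(Cricetus,Cavia))); the answer is its 4 terminal taxa in alphabetical order.

Castanea, Cavia, Cricetus, Gorilla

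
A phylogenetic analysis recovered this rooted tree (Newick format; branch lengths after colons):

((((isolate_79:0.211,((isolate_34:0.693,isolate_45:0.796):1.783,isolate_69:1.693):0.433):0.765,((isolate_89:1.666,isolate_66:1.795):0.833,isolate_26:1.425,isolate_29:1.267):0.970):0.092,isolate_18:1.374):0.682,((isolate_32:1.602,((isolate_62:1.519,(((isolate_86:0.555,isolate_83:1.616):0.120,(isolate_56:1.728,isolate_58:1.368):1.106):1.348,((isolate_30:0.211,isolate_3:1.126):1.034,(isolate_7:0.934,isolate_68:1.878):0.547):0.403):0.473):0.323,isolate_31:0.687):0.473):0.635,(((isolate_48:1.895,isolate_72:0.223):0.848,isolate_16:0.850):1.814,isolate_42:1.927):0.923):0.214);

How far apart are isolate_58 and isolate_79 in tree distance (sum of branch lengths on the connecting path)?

The path runs isolate_58 → … → MRCA → … → isolate_79; the MRCA is the root of the tree.
Branch lengths along that path: 1.368 + 1.106 + 1.348 + 0.473 + 0.323 + 0.473 + 0.635 + 0.214 + 0.682 + 0.092 + 0.765 + 0.211 = 7.690.

7.690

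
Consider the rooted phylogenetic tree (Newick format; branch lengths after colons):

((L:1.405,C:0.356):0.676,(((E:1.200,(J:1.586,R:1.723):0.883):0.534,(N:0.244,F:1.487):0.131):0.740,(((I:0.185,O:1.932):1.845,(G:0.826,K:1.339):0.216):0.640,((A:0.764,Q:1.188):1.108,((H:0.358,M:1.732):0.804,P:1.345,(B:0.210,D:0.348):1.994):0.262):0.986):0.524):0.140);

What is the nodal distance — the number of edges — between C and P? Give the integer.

7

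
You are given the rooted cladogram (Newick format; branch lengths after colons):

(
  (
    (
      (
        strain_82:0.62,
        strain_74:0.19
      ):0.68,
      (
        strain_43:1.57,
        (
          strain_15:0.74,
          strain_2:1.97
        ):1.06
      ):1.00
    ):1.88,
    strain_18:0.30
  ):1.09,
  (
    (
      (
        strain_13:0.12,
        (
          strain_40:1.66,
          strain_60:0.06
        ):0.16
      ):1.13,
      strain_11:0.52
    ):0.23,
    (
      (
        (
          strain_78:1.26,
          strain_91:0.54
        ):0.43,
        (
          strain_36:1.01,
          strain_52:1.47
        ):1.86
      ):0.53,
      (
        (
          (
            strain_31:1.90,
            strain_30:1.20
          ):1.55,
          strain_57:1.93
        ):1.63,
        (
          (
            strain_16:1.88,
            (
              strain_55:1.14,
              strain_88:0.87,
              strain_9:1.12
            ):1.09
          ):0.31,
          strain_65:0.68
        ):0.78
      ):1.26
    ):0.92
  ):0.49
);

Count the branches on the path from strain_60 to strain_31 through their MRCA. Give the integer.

The MRCA of strain_60 and strain_31 is the node subtending (((strain_13,(strain_40,strain_60)),strain_11),(((strain_78,strain_91),(strain_36,strain_52)),(((strain_31,strain_30),strain_57),((strain_16,(strain_55,strain_88,strain_9)),strain_65)))).
From strain_60 up to that node: 4 branches. From strain_31 up to the same node: 5 branches. Total: 4 + 5 = 9.

9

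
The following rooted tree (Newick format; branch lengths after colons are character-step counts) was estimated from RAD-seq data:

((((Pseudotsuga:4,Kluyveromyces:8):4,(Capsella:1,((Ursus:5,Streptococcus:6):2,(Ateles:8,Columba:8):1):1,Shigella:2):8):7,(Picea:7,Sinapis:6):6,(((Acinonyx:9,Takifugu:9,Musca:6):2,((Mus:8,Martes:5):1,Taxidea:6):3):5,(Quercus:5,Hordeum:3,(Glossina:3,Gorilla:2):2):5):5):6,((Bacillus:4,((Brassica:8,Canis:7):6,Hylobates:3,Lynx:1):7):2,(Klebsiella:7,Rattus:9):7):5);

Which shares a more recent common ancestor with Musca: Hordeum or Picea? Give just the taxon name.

Hordeum

The MRCA of Musca and Hordeum subtends (((Acinonyx,Takifugu,Musca),((Mus,Martes),Taxidea)),(Quercus,Hordeum,(Glossina,Gorilla))) (10 taxa).
The MRCA of Musca and Picea subtends (((Pseudotsuga,Kluyveromyces),(Capsella,((Ursus,Streptococcus),(Ateles,Columba)),Shigella)),(Picea,Sinapis),(((Acinonyx,Takifugu,Musca),((Mus,Martes),Taxidea)),(Quercus,Hordeum,(Glossina,Gorilla)))) (20 taxa).
The first is nested inside the second, so Musca shares a more recent common ancestor with Hordeum.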